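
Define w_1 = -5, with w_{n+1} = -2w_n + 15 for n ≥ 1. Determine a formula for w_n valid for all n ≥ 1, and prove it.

Claim: w_n = 5·(-2)^n + 5.

Base case: w_1 = -5, and 5·(-2)^1 + 5 = -10 + 5 = -5.
Assume w_k = 5·(-2)^k + 5 for some k ≥ 1.
Then w_{k+1} = -2w_k + 15 = -2·(5·(-2)^k + 5) + 15 = -10·(-2)^k − 10 + 15 = 5·(-2)^{k+1} + 5.
By induction, w_n = 5·(-2)^n + 5 for all n ≥ 1.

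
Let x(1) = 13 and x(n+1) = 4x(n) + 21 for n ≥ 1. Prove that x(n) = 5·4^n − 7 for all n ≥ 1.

Base case: x(1) = 13, and 5·4^1 − 7 = 20 − 7 = 13.
Assume x(m) = 5·4^m − 7 for some m ≥ 1.
Then x(m+1) = 4x(m) + 21 = 4·(5·4^m − 7) + 21 = 20·4^m − 28 + 21 = 5·4^{m+1} − 7.
Hence x(n) = 5·4^n − 7 for every n ≥ 1, by induction.

x(n) = 5·4^n − 7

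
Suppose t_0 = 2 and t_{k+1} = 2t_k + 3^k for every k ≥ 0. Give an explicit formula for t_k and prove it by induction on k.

Claim: t_k = 2^k + 3^k.

Base case: t_0 = 2, and 2^0 + 3^0 = 1 + 1 = 2.
Assume t_m = 2^m + 3^m for some m ≥ 0.
Then t_{m+1} = 2t_m + 3^m = 2·(2^m + 3^m) + 3^m = 2^{m+1} + 2·3^m + 3^m = 2^{m+1} + 3·3^m = 2^{m+1} + 3^{m+1}.
So the formula holds for m+1, and by induction t_k = 2^k + 3^k for all k ≥ 0.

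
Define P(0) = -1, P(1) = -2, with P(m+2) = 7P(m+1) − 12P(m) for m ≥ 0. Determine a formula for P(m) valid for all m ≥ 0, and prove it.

Claim: P(m) = 4^m − 2·3^m.

Base cases: P(0) = -1 and 4^0 − 2·3^0 = -1; P(1) = -2 and 4^1 − 2·3^1 = -2.
Assume P(j) = 4^j − 2·3^j for all 0 ≤ j ≤ k, where k ≥ 1.
Then P(k+1) = 7P(k) − 12P(k−1) = 7·(4^k − 2·3^k) − 12·(4^{k−1} − 2·3^{k−1}) = (7·4 − 12)4^{k−1} − 2·(7·3 − 12)3^{k−1} = 16·4^{k−1} − 18·3^{k−1} = 4^{k+1} − 2·3^{k+1}.
By strong induction, P(m) = 4^m − 2·3^m for all m ≥ 0.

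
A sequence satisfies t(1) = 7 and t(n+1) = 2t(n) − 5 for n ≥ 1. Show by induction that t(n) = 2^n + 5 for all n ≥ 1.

Base case: t(1) = 7, and 2^1 + 5 = 2 + 5 = 7.
Assume t(m) = 2^m + 5 for some m ≥ 1.
Then t(m+1) = 2t(m) − 5 = 2·(2^m + 5) − 5 = 2^{m+1} + 10 − 5 = 2^{m+1} + 5.
This completes the inductive step, so t(n) = 2^n + 5 for all n ≥ 1.

t(n) = 2^n + 5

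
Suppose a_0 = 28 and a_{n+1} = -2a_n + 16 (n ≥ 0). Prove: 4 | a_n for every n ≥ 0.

Base case: a_0 = 28 = 4·7, so 4 | a_0.
Assume 4 | a_k, so a_k = 4t for some integer t.
Then a_{k+1} = -2a_k + 16 = -2·(4t) + 16 = 4(-2t + 4), so 4 | a_{k+1}.
This completes the inductive step, so 4 | a_n for all n ≥ 0.

4 | a_n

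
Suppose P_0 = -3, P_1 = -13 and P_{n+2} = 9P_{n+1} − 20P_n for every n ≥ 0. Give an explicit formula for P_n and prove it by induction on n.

Claim: P_n = -5^n − 2·4^n.

Base cases: P_0 = -3 and -5^0 − 2·4^0 = -3; P_1 = -13 and -5^1 − 2·4^1 = -13.
Assume P_i = -5^i − 2·4^i for all 0 ≤ i ≤ j, where j ≥ 1.
Then P_{j+1} = 9P_j − 20P_{j−1} = 9·(-5^j − 2·4^j) − 20·(-5^{j−1} − 2·4^{j−1}) = -(9·5 − 20)5^{j−1} − 2·(9·4 − 20)4^{j−1} = -25·5^{j−1} − 32·4^{j−1} = -5^{j+1} − 2·4^{j+1}.
By strong induction, P_n = -5^n − 2·4^n for all n ≥ 0.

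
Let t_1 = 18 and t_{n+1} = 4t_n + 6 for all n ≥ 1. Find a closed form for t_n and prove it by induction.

Claim: t_n = 5·4^n − 2.

Base case: t_1 = 18, and 5·4^1 − 2 = 20 − 2 = 18.
Assume t_j = 5·4^j − 2 for some j ≥ 1.
Then t_{j+1} = 4t_j + 6 = 4·(5·4^j − 2) + 6 = 20·4^j − 8 + 6 = 5·4^{j+1} − 2.
Hence t_n = 5·4^n − 2 for every n ≥ 1, by induction.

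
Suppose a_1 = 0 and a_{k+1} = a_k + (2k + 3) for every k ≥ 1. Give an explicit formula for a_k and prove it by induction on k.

Claim: a_k = k^2 + 2k − 3.

Base case: a_1 = 0, and 1^2 + 2·1 − 3 = 0.
Assume a_r = r^2 + 2r − 3.
Then a_{r+1} = a_r + (2r + 3) = (r^2 + 2r − 3) + (2r + 3) = r^2 + 4r,
and (r+1)^2 + 2·(r+1) − 3 = r^2 + 4r.
By induction, a_k = k^2 + 2k − 3 for all k ≥ 1.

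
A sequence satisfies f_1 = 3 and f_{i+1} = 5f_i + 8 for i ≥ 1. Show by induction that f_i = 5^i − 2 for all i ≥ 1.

Base case: f_1 = 3, and 5^1 − 2 = 5 − 2 = 3.
Assume f_r = 5^r − 2 for some r ≥ 1.
Then f_{r+1} = 5f_r + 8 = 5·(5^r − 2) + 8 = 5^{r+1} − 10 + 8 = 5^{r+1} − 2.
This completes the inductive step, so f_i = 5^i − 2 for all i ≥ 1.

f_i = 5^i − 2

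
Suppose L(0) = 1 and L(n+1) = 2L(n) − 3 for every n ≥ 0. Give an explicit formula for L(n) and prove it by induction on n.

Claim: L(n) = -2^{n+1} + 3.

Base case: L(0) = 1, and -2^{0+1} + 3 = -2 + 3 = 1.
Assume L(j) = -2^{j+1} + 3 for some j ≥ 0.
Then L(j+1) = 2L(j) − 3 = 2·(-2^{j+1} + 3) − 3 = -2^{j+2} + 6 − 3 = -2^{j+2} + 3.
So the formula holds for j+1, and by induction L(n) = -2^{n+1} + 3 for all n ≥ 0.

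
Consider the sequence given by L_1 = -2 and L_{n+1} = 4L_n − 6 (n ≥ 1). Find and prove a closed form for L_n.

Claim: L_n = -4^n + 2.

Base case: L_1 = -2, and -4^1 + 2 = -4 + 2 = -2.
Assume L_j = -4^j + 2 for some j ≥ 1.
Then L_{j+1} = 4L_j − 6 = 4·(-4^j + 2) − 6 = -4^{j+1} + 8 − 6 = -4^{j+1} + 2.
By induction, L_n = -4^n + 2 for all n ≥ 1.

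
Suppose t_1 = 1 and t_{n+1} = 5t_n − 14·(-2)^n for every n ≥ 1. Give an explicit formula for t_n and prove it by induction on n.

Claim: t_n = 5^n + 2·(-2)^n.

Base case: t_1 = 1, and 5^1 + 2·(-2)^1 = 5 − 4 = 1.
Assume t_m = 5^m + 2·(-2)^m for some m ≥ 1.
Then t_{m+1} = 5t_m − 14·(-2)^m = 5·(5^m + 2·(-2)^m) − 14·(-2)^m = 5^{m+1} + 10·(-2)^m − 14·(-2)^m = 5^{m+1} − 4·(-2)^m = 5^{m+1} + 2·(-2)^{m+1}.
So the formula holds for m+1, and by induction t_n = 5^n + 2·(-2)^n for all n ≥ 1.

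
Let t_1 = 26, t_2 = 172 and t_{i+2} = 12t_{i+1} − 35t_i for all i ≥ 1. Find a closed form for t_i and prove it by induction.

Claim: t_i = 3·7^i + 5^i.

Base cases: t_1 = 26 and 3·7^1 + 5^1 = 26; t_2 = 172 and 3·7^2 + 5^2 = 172.
Assume t_j = 3·7^j + 5^j for all 1 ≤ j ≤ k, where k ≥ 2.
Then t_{k+1} = 12t_k − 35t_{k−1} = 12·(3·7^k + 5^k) − 35·(3·7^{k−1} + 5^{k−1}) = 3·(12·7 − 35)7^{k−1} + (12·5 − 35)5^{k−1} = 147·7^{k−1} + 25·5^{k−1} = 3·7^{k+1} + 5^{k+1}.
So the formula holds for k+1, and by strong induction t_i = 3·7^i + 5^i for all i ≥ 1.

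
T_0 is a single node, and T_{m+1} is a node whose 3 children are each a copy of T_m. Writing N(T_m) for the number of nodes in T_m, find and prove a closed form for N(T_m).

Claim: N(T_m) = (3^{m+1} − 1)/2.

Base case: N(T_0) = 1, and (3^{0+1} − 1)/2 = 1.
Assume N(T_k) = (3^{k+1} − 1)/2.
Then N(T_{k+1}) = 1 + 3N(T_k) = 1 + 3·(3^{k+1} − 1)/2 = 1 + (3^{k+2} − 3)/2 = (2 + 3^{k+2} − 3)/2 = (3^{k+2} − 1)/2.
By induction, N(T_m) = (3^{m+1} − 1)/2 for all m ≥ 0.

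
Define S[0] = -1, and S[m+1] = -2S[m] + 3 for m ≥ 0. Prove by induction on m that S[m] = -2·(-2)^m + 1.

Base case: S[0] = -1, and -2·(-2)^0 + 1 = -2 + 1 = -1.
Assume S[r] = -2·(-2)^r + 1 for some r ≥ 0.
Then S[r+1] = -2S[r] + 3 = -2·(-2·(-2)^r + 1) + 3 = 4·(-2)^r − 2 + 3 = -2·(-2)^{r+1} + 1.
By induction, S[m] = -2·(-2)^m + 1 for all m ≥ 0.

S[m] = -2·(-2)^m + 1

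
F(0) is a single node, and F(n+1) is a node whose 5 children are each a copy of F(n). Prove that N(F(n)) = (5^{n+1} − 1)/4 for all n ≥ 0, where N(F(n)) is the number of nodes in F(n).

Base case: N(F(0)) = 1, and (5^{0+1} − 1)/4 = 1.
Assume N(F(r)) = (5^{r+1} − 1)/4.
Then N(F(r+1)) = 1 + 5N(F(r)) = 1 + 5·(5^{r+1} − 1)/4 = 1 + (5^{r+2} − 5)/4 = (4 + 5^{r+2} − 5)/4 = (5^{r+2} − 1)/4.
So the formula holds for r+1, and by induction N(F(n)) = (5^{n+1} − 1)/4 for all n ≥ 0.

N(F(n)) = (5^{n+1} − 1)/4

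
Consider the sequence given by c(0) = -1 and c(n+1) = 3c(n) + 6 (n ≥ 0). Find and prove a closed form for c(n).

Claim: c(n) = 2·3^n − 3.

Base case: c(0) = -1, and 2·3^0 − 3 = 2 − 3 = -1.
Assume c(j) = 2·3^j − 3 for some j ≥ 0.
Then c(j+1) = 3c(j) + 6 = 3·(2·3^j − 3) + 6 = 6·3^j − 9 + 6 = 2·3^{j+1} − 3.
By induction, c(n) = 2·3^n − 3 for all n ≥ 0.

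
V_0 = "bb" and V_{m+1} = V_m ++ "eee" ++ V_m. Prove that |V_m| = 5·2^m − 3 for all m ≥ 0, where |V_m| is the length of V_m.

Base case: |V_0| = 2, and 5·2^0 − 3 = 2.
Assume |V_j| = 5·2^j − 3.
Then |V_{j+1}| = |V_j| + 3 + |V_j| = 2|V_j| + 3 = 2(5·2^j − 3) + 3 = 5·2^{j+1} − 6 + 3 = 5·2^{j+1} − 3.
So the formula holds for j+1, and by induction |V_m| = 5·2^m − 3 for all m ≥ 0.

|V_m| = 5·2^m − 3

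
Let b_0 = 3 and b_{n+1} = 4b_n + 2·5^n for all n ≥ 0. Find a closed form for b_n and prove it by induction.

Claim: b_n = 4^n + 2·5^n.

Base case: b_0 = 3, and 4^0 + 2·5^0 = 1 + 2 = 3.
Assume b_m = 4^m + 2·5^m for some m ≥ 0.
Then b_{m+1} = 4b_m + 2·5^m = 4·(4^m + 2·5^m) + 2·5^m = 4^{m+1} + 8·5^m + 2·5^m = 4^{m+1} + 10·5^m = 4^{m+1} + 2·5^{m+1}.
So the formula holds for m+1, and by induction b_n = 4^n + 2·5^n for all n ≥ 0.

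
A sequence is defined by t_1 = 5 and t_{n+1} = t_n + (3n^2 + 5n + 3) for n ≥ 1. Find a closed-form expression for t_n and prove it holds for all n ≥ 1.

Claim: t_n = n^3 + n^2 + n + 2.

Base case: t_1 = 5, and 1^3 + 1^2 + 1 + 2 = 5.
Assume t_k = k^3 + k^2 + k + 2.
Then t_{k+1} = t_k + (3k^2 + 5k + 3) = (k^3 + k^2 + k + 2) + (3k^2 + 5k + 3) = k^3 + 4k^2 + 6k + 5,
and (k+1)^3 + (k+1)^2 + (k+1) + 2 = k^3 + 4k^2 + 6k + 5.
By induction, t_n = n^3 + n^2 + n + 2 for all n ≥ 1.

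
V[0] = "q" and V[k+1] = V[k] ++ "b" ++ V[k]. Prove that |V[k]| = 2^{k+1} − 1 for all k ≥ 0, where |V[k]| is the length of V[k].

Base case: |V[0]| = 1, and 2^{0+1} − 1 = 1.
Assume |V[m]| = 2^{m+1} − 1.
Then |V[m+1]| = |V[m]| + 1 + |V[m]| = 2|V[m]| + 1 = 2(2^{m+1} − 1) + 1 = 2^{m+2} − 2 + 1 = 2^{m+2} − 1.
By induction, |V[k]| = 2^{k+1} − 1 for all k ≥ 0.

|V[k]| = 2^{k+1} − 1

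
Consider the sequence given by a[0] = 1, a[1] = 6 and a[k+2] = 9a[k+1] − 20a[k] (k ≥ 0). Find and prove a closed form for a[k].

Claim: a[k] = 2·5^k − 4^k.

Base cases: a[0] = 1 and 2·5^0 − 4^0 = 1; a[1] = 6 and 2·5^1 − 4^1 = 6.
Assume a[j] = 2·5^j − 4^j for all 0 ≤ j ≤ r, where r ≥ 1.
Then a[r+1] = 9a[r] − 20a[r−1] = 9·(2·5^r − 4^r) − 20·(2·5^{r−1} − 4^{r−1}) = 2·(9·5 − 20)5^{r−1} − (9·4 − 20)4^{r−1} = 50·5^{r−1} − 16·4^{r−1} = 2·5^{r+1} − 4^{r+1}.
By strong induction, a[k] = 2·5^k − 4^k for all k ≥ 0.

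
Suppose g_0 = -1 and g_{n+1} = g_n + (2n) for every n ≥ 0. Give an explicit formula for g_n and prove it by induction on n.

Claim: g_n = n^2 − n − 1.

Base case: g_0 = -1, and 0^2 − 0 − 1 = -1.
Assume g_r = r^2 − r − 1.
Then g_{r+1} = g_r + (2r) = (r^2 − r − 1) + (2r) = r^2 + r − 1,
and (r+1)^2 − (r+1) − 1 = r^2 + r − 1.
By induction, g_n = n^2 − n − 1 for all n ≥ 0.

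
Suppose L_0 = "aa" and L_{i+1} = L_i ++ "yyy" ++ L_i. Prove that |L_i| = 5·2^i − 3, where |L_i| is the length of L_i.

Base case: |L_0| = 2, and 5·2^0 − 3 = 2.
Assume |L_m| = 5·2^m − 3.
Then |L_{m+1}| = |L_m| + 3 + |L_m| = 2|L_m| + 3 = 2(5·2^m − 3) + 3 = 5·2^{m+1} − 6 + 3 = 5·2^{m+1} − 3.
By induction, |L_i| = 5·2^i − 3 for all i ≥ 0.

|L_i| = 5·2^i − 3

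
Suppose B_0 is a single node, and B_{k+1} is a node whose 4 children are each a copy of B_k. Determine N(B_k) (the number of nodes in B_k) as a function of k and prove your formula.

Claim: N(B_k) = (4^{k+1} − 1)/3.

Base case: N(B_0) = 1, and (4^{0+1} − 1)/3 = 1.
Assume N(B_m) = (4^{m+1} − 1)/3.
Then N(B_{m+1}) = 1 + 4N(B_m) = 1 + 4·(4^{m+1} − 1)/3 = 1 + (4^{m+2} − 4)/3 = (3 + 4^{m+2} − 4)/3 = (4^{m+2} − 1)/3.
So the formula holds for m+1, and by induction N(B_k) = (4^{k+1} − 1)/3 for all k ≥ 0.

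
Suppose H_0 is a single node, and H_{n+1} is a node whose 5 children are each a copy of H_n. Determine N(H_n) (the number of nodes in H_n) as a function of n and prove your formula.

Claim: N(H_n) = (5^{n+1} − 1)/4.

Base case: N(H_0) = 1, and (5^{0+1} − 1)/4 = 1.
Assume N(H_k) = (5^{k+1} − 1)/4.
Then N(H_{k+1}) = 1 + 5N(H_k) = 1 + 5·(5^{k+1} − 1)/4 = 1 + (5^{k+2} − 5)/4 = (4 + 5^{k+2} − 5)/4 = (5^{k+2} − 1)/4.
This completes the inductive step, so N(H_n) = (5^{n+1} − 1)/4 for all n ≥ 0.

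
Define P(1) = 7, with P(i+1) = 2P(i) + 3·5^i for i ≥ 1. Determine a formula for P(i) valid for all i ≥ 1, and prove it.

Claim: P(i) = 2^i + 5^i.

Base case: P(1) = 7, and 2^1 + 5^1 = 2 + 5 = 7.
Assume P(r) = 2^r + 5^r for some r ≥ 1.
Then P(r+1) = 2P(r) + 3·5^r = 2·(2^r + 5^r) + 3·5^r = 2^{r+1} + 2·5^r + 3·5^r = 2^{r+1} + 5·5^r = 2^{r+1} + 5^{r+1}.
Hence P(i) = 2^i + 5^i for every i ≥ 1, by induction.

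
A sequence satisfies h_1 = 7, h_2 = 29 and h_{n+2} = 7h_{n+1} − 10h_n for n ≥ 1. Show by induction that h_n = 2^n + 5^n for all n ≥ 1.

Base cases: h_1 = 7 and 2^1 + 5^1 = 7; h_2 = 29 and 2^2 + 5^2 = 29.
Assume h_j = 2^j + 5^j for all 1 ≤ j ≤ m, where m ≥ 2.
Then h_{m+1} = 7h_m − 10h_{m−1} = 7·(2^m + 5^m) − 10·(2^{m−1} + 5^{m−1}) = (7·2 − 10)2^{m−1} + (7·5 − 10)5^{m−1} = 4·2^{m−1} + 25·5^{m−1} = 2^{m+1} + 5^{m+1}.
By strong induction, h_n = 2^n + 5^n for all n ≥ 1.

h_n = 2^n + 5^n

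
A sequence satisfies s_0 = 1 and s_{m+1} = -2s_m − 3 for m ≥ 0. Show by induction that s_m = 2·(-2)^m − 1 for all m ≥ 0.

Base case: s_0 = 1, and 2·(-2)^0 − 1 = 2 − 1 = 1.
Assume s_r = 2·(-2)^r − 1 for some r ≥ 0.
Then s_{r+1} = -2s_r − 3 = -2·(2·(-2)^r − 1) − 3 = -4·(-2)^r + 2 − 3 = 2·(-2)^{r+1} − 1.
Hence s_m = 2·(-2)^m − 1 for every m ≥ 0, by induction.

s_m = 2·(-2)^m − 1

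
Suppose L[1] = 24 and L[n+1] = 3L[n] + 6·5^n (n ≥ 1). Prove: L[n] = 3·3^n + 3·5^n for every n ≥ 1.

Base case: L[1] = 24, and 3·3^1 + 3·5^1 = 9 + 15 = 24.
Assume L[j] = 3·3^j + 3·5^j for some j ≥ 1.
Then L[j+1] = 3L[j] + 6·5^j = 3·(3·3^j + 3·5^j) + 6·5^j = 3·3^{j+1} + 9·5^j + 6·5^j = 3·3^{j+1} + 15·5^j = 3·3^{j+1} + 3·5^{j+1}.
So the formula holds for j+1, and by induction L[n] = 3·3^n + 3·5^n for all n ≥ 1.

L[n] = 3·3^n + 3·5^n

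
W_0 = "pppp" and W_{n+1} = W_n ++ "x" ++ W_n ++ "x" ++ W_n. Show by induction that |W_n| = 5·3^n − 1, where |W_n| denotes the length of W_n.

Base case: |W_0| = 4, and 5·3^0 − 1 = 4.
Assume |W_k| = 5·3^k − 1.
Then |W_{k+1}| = 3|W_k| + 2 = 3(5·3^k − 1) + 2 = 5·3^{k+1} − 3 + 2 = 5·3^{k+1} − 1.
This completes the inductive step, so |W_n| = 5·3^n − 1 for all n ≥ 0.

|W_n| = 5·3^n − 1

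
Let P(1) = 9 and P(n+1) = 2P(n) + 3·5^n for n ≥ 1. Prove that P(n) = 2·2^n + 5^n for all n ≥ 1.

Base case: P(1) = 9, and 2·2^1 + 5^1 = 4 + 5 = 9.
Assume P(j) = 2·2^j + 5^j for some j ≥ 1.
Then P(j+1) = 2P(j) + 3·5^j = 2·(2·2^j + 5^j) + 3·5^j = 2·2^{j+1} + 2·5^j + 3·5^j = 2·2^{j+1} + 5·5^j = 2·2^{j+1} + 5^{j+1}.
Hence P(n) = 2·2^n + 5^n for every n ≥ 1, by induction.

P(n) = 2·2^n + 5^n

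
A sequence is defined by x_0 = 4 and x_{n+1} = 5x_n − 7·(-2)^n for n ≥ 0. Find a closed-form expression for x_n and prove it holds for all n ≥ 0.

Claim: x_n = 3·5^n + (-2)^n.

Base case: x_0 = 4, and 3·5^0 + (-2)^0 = 3 + 1 = 4.
Assume x_j = 3·5^j + (-2)^j for some j ≥ 0.
Then x_{j+1} = 5x_j − 7·(-2)^j = 5·(3·5^j + (-2)^j) − 7·(-2)^j = 3·5^{j+1} + 5·(-2)^j − 7·(-2)^j = 3·5^{j+1} − 2·(-2)^j = 3·5^{j+1} + (-2)^{j+1}.
Hence x_n = 3·5^n + (-2)^n for every n ≥ 0, by induction.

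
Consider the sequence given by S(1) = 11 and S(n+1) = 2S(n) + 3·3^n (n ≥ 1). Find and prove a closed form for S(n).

Claim: S(n) = 2^n + 3·3^n.

Base case: S(1) = 11, and 2^1 + 3·3^1 = 2 + 9 = 11.
Assume S(r) = 2^r + 3·3^r for some r ≥ 1.
Then S(r+1) = 2S(r) + 3·3^r = 2·(2^r + 3·3^r) + 3·3^r = 2^{r+1} + 6·3^r + 3·3^r = 2^{r+1} + 9·3^r = 2^{r+1} + 3·3^{r+1}.
This completes the inductive step, so S(n) = 2^n + 3·3^n for all n ≥ 1.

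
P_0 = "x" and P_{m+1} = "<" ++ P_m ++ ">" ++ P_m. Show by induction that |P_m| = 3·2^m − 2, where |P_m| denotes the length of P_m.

Base case: |P_0| = 1, and 3·2^0 − 2 = 1.
Assume |P_k| = 3·2^k − 2.
Then |P_{k+1}| = 1 + |P_k| + 1 + |P_k| = 2|P_k| + 2 = 2(3·2^k − 2) + 2 = 3·2^{k+1} − 4 + 2 = 3·2^{k+1} − 2.
Hence |P_m| = 3·2^m − 2 for every m ≥ 0, by induction.

|P_m| = 3·2^m − 2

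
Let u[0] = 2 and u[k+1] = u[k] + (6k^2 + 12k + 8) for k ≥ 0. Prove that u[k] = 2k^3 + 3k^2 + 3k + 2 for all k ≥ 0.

Base case: u[0] = 2, and 2·0^3 + 3·0^2 + 3·0 + 2 = 2.
Assume u[r] = 2r^3 + 3r^2 + 3r + 2.
Then u[r+1] = u[r] + (6r^2 + 12r + 8) = (2r^3 + 3r^2 + 3r + 2) + (6r^2 + 12r + 8) = 2r^3 + 9r^2 + 15r + 10,
and 2·(r+1)^3 + 3·(r+1)^2 + 3·(r+1) + 2 = 2r^3 + 9r^2 + 15r + 10.
This completes the inductive step, so u[k] = 2k^3 + 3k^2 + 3k + 2 for all k ≥ 0.

u[k] = 2k^3 + 3k^2 + 3k + 2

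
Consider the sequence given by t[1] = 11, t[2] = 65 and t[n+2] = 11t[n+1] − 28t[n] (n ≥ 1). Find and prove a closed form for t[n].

Claim: t[n] = 7^n + 4^n.

Base cases: t[1] = 11 and 7^1 + 4^1 = 11; t[2] = 65 and 7^2 + 4^2 = 65.
Assume t[j] = 7^j + 4^j for all 1 ≤ j ≤ m, where m ≥ 2.
Then t[m+1] = 11t[m] − 28t[m−1] = 11·(7^m + 4^m) − 28·(7^{m−1} + 4^{m−1}) = (11·7 − 28)7^{m−1} + (11·4 − 28)4^{m−1} = 49·7^{m−1} + 16·4^{m−1} = 7^{m+1} + 4^{m+1}.
By strong induction, t[n] = 7^n + 4^n for all n ≥ 1.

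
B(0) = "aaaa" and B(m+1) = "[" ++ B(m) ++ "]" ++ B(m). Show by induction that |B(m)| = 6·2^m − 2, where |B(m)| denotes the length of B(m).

Base case: |B(0)| = 4, and 6·2^0 − 2 = 4.
Assume |B(j)| = 6·2^j − 2.
Then |B(j+1)| = 1 + |B(j)| + 1 + |B(j)| = 2|B(j)| + 2 = 2(6·2^j − 2) + 2 = 6·2^{j+1} − 4 + 2 = 6·2^{j+1} − 2.
So the formula holds for j+1, and by induction |B(m)| = 6·2^m − 2 for all m ≥ 0.

|B(m)| = 6·2^m − 2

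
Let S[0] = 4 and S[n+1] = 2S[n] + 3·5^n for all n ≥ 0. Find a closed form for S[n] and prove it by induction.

Claim: S[n] = 3·2^n + 5^n.

Base case: S[0] = 4, and 3·2^0 + 5^0 = 3 + 1 = 4.
Assume S[r] = 3·2^r + 5^r for some r ≥ 0.
Then S[r+1] = 2S[r] + 3·5^r = 2·(3·2^r + 5^r) + 3·5^r = 3·2^{r+1} + 2·5^r + 3·5^r = 3·2^{r+1} + 5·5^r = 3·2^{r+1} + 5^{r+1}.
Hence S[n] = 3·2^n + 5^n for every n ≥ 0, by induction.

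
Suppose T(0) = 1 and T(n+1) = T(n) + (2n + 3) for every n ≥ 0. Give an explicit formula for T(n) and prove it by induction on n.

Claim: T(n) = n^2 + 2n + 1.

Base case: T(0) = 1, and 0^2 + 2·0 + 1 = 1.
Assume T(m) = m^2 + 2m + 1.
Then T(m+1) = T(m) + (2m + 3) = (m^2 + 2m + 1) + (2m + 3) = m^2 + 4m + 4,
and (m+1)^2 + 2·(m+1) + 1 = m^2 + 4m + 4.
This completes the inductive step, so T(n) = n^2 + 2n + 1 for all n ≥ 0.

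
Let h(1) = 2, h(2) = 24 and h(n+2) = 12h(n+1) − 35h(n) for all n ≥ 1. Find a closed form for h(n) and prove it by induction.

Claim: h(n) = -5^n + 7^n.

Base cases: h(1) = 2 and -5^1 + 7^1 = 2; h(2) = 24 and -5^2 + 7^2 = 24.
Assume h(i) = -5^i + 7^i for all 1 ≤ i ≤ j, where j ≥ 2.
Then h(j+1) = 12h(j) − 35h(j−1) = 12·(-5^j + 7^j) − 35·(-5^{j−1} + 7^{j−1}) = -(12·5 − 35)5^{j−1} + (12·7 − 35)7^{j−1} = -25·5^{j−1} + 49·7^{j−1} = -5^{j+1} + 7^{j+1}.
So the formula holds for j+1, and by strong induction h(n) = -5^n + 7^n for all n ≥ 1.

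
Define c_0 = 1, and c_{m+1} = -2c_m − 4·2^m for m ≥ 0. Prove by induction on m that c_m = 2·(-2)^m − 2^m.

Base case: c_0 = 1, and 2·(-2)^0 − 2^0 = 2 − 1 = 1.
Assume c_j = 2·(-2)^j − 2^j for some j ≥ 0.
Then c_{j+1} = -2c_j − 4·2^j = -2·(2·(-2)^j − 2^j) − 4·2^j = 2·(-2)^{j+1} + 2·2^j − 4·2^j = 2·(-2)^{j+1} − 2·2^j = 2·(-2)^{j+1} − 2^{j+1}.
So the formula holds for j+1, and by induction c_m = 2·(-2)^m − 2^m for all m ≥ 0.

c_m = 2·(-2)^m − 2^m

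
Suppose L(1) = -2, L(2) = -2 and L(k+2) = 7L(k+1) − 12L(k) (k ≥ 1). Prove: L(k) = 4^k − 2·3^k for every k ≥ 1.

Base cases: L(1) = -2 and 4^1 − 2·3^1 = -2; L(2) = -2 and 4^2 − 2·3^2 = -2.
Assume L(j) = 4^j − 2·3^j for all 1 ≤ j ≤ r, where r ≥ 2.
Then L(r+1) = 7L(r) − 12L(r−1) = 7·(4^r − 2·3^r) − 12·(4^{r−1} − 2·3^{r−1}) = (7·4 − 12)4^{r−1} − 2·(7·3 − 12)3^{r−1} = 16·4^{r−1} − 18·3^{r−1} = 4^{r+1} − 2·3^{r+1}.
Hence L(k) = 4^k − 2·3^k for every k ≥ 1, by strong induction.

L(k) = 4^k − 2·3^k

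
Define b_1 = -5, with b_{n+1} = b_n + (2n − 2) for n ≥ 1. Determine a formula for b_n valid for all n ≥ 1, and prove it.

Claim: b_n = n^2 − 3n − 3.

Base case: b_1 = -5, and 1^2 − 3·1 − 3 = -5.
Assume b_j = j^2 − 3j − 3.
Then b_{j+1} = b_j + (2j − 2) = (j^2 − 3j − 3) + (2j − 2) = j^2 − j − 5,
and (j+1)^2 − 3·(j+1) − 3 = j^2 − j − 5.
This completes the inductive step, so b_n = n^2 − 3n − 3 for all n ≥ 1.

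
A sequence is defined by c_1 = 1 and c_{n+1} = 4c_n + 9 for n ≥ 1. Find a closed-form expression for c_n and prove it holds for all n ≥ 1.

Claim: c_n = 4^n − 3.

Base case: c_1 = 1, and 4^1 − 3 = 4 − 3 = 1.
Assume c_j = 4^j − 3 for some j ≥ 1.
Then c_{j+1} = 4c_j + 9 = 4·(4^j − 3) + 9 = 4^{j+1} − 12 + 9 = 4^{j+1} − 3.
This completes the inductive step, so c_n = 4^n − 3 for all n ≥ 1.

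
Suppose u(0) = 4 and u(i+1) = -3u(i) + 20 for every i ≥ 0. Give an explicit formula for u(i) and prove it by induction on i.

Claim: u(i) = -(-3)^i + 5.

Base case: u(0) = 4, and -(-3)^0 + 5 = -1 + 5 = 4.
Assume u(r) = -(-3)^r + 5 for some r ≥ 0.
Then u(r+1) = -3u(r) + 20 = -3·(-(-3)^r + 5) + 20 = 3·(-3)^r − 15 + 20 = -(-3)^{r+1} + 5.
By induction, u(i) = -(-3)^i + 5 for all i ≥ 0.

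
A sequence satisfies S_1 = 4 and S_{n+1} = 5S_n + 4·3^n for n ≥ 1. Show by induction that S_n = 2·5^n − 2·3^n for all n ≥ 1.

Base case: S_1 = 4, and 2·5^1 − 2·3^1 = 10 − 6 = 4.
Assume S_r = 2·5^r − 2·3^r for some r ≥ 1.
Then S_{r+1} = 5S_r + 4·3^r = 5·(2·5^r − 2·3^r) + 4·3^r = 2·5^{r+1} − 10·3^r + 4·3^r = 2·5^{r+1} − 6·3^r = 2·5^{r+1} − 2·3^{r+1}.
So the formula holds for r+1, and by induction S_n = 2·5^n − 2·3^n for all n ≥ 1.

S_n = 2·5^n − 2·3^n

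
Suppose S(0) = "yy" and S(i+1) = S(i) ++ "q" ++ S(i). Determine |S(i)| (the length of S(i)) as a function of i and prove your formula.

Claim: |S(i)| = 3·2^i − 1.

Base case: |S(0)| = 2, and 3·2^0 − 1 = 2.
Assume |S(j)| = 3·2^j − 1.
Then |S(j+1)| = |S(j)| + 1 + |S(j)| = 2|S(j)| + 1 = 2(3·2^j − 1) + 1 = 3·2^{j+1} − 2 + 1 = 3·2^{j+1} − 1.
This completes the inductive step, so |S(i)| = 3·2^i − 1 for all i ≥ 0.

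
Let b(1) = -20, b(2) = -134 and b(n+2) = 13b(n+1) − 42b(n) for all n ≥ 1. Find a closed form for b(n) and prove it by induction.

Claim: b(n) = -6^n − 2·7^n.

Base cases: b(1) = -20 and -6^1 − 2·7^1 = -20; b(2) = -134 and -6^2 − 2·7^2 = -134.
Assume b(j) = -6^j − 2·7^j for all 1 ≤ j ≤ k, where k ≥ 2.
Then b(k+1) = 13b(k) − 42b(k−1) = 13·(-6^k − 2·7^k) − 42·(-6^{k−1} − 2·7^{k−1}) = -(13·6 − 42)6^{k−1} − 2·(13·7 − 42)7^{k−1} = -36·6^{k−1} − 98·7^{k−1} = -6^{k+1} − 2·7^{k+1}.
This completes the inductive step, so b(n) = -6^n − 2·7^n for all n ≥ 1.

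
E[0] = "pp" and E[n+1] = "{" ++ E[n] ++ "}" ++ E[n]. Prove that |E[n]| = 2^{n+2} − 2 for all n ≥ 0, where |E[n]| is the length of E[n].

Base case: |E[0]| = 2, and 2^{0+2} − 2 = 2.
Assume |E[j]| = 2^{j+2} − 2.
Then |E[j+1]| = 1 + |E[j]| + 1 + |E[j]| = 2|E[j]| + 2 = 2(2^{j+2} − 2) + 2 = 2^{j+3} − 4 + 2 = 2^{j+3} − 2.
By induction, |E[n]| = 2^{n+2} − 2 for all n ≥ 0.

|E[n]| = 2^{n+2} − 2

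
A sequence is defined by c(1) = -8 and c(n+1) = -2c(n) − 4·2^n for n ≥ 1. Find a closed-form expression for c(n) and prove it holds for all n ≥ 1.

Claim: c(n) = 3·(-2)^n − 2^n.

Base case: c(1) = -8, and 3·(-2)^1 − 2^1 = -6 − 2 = -8.
Assume c(r) = 3·(-2)^r − 2^r for some r ≥ 1.
Then c(r+1) = -2c(r) − 4·2^r = -2·(3·(-2)^r − 2^r) − 4·2^r = 3·(-2)^{r+1} + 2·2^r − 4·2^r = 3·(-2)^{r+1} − 2·2^r = 3·(-2)^{r+1} − 2^{r+1}.
By induction, c(n) = 3·(-2)^n − 2^n for all n ≥ 1.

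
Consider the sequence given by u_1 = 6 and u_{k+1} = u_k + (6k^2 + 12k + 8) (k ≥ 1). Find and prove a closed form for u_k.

Claim: u_k = 2k^3 + 3k^2 + 3k − 2.

Base case: u_1 = 6, and 2·1^3 + 3·1^2 + 3·1 − 2 = 6.
Assume u_m = 2m^3 + 3m^2 + 3m − 2.
Then u_{m+1} = u_m + (6m^2 + 12m + 8) = (2m^3 + 3m^2 + 3m − 2) + (6m^2 + 12m + 8) = 2m^3 + 9m^2 + 15m + 6,
and 2·(m+1)^3 + 3·(m+1)^2 + 3·(m+1) − 2 = 2m^3 + 9m^2 + 15m + 6.
By induction, u_k = 2k^3 + 3k^2 + 3k − 2 for all k ≥ 1.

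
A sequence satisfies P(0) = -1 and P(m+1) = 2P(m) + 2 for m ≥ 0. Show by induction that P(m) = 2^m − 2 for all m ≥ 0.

Base case: P(0) = -1, and 2^0 − 2 = 1 − 2 = -1.
Assume P(j) = 2^j − 2 for some j ≥ 0.
Then P(j+1) = 2P(j) + 2 = 2·(2^j − 2) + 2 = 2^{j+1} − 4 + 2 = 2^{j+1} − 2.
This completes the inductive step, so P(m) = 2^m − 2 for all m ≥ 0.

P(m) = 2^m − 2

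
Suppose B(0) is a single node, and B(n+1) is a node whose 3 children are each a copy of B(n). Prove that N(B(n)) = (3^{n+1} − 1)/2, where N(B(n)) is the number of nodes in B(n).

Base case: N(B(0)) = 1, and (3^{0+1} − 1)/2 = 1.
Assume N(B(j)) = (3^{j+1} − 1)/2.
Then N(B(j+1)) = 1 + 3N(B(j)) = 1 + 3·(3^{j+1} − 1)/2 = 1 + (3^{j+2} − 3)/2 = (2 + 3^{j+2} − 3)/2 = (3^{j+2} − 1)/2.
This completes the inductive step, so N(B(n)) = (3^{n+1} − 1)/2 for all n ≥ 0.

N(B(n)) = (3^{n+1} − 1)/2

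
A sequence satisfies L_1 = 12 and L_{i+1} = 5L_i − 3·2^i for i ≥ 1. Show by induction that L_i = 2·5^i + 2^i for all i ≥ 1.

Base case: L_1 = 12, and 2·5^1 + 2^1 = 10 + 2 = 12.
Assume L_j = 2·5^j + 2^j for some j ≥ 1.
Then L_{j+1} = 5L_j − 3·2^j = 5·(2·5^j + 2^j) − 3·2^j = 2·5^{j+1} + 5·2^j − 3·2^j = 2·5^{j+1} + 2·2^j = 2·5^{j+1} + 2^{j+1}.
Hence L_i = 2·5^i + 2^i for every i ≥ 1, by induction.

L_i = 2·5^i + 2^i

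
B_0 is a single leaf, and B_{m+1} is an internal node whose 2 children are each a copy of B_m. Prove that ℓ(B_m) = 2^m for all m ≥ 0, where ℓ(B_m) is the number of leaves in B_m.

Base case: ℓ(B_0) = 1, and 2^0 = 1.
Assume ℓ(B_r) = 2^r.
Then ℓ(B_{r+1}) = 2·ℓ(B_r) = 2·2^r = 2^{r+1}.
By induction, ℓ(B_m) = 2^m for all m ≥ 0.

ℓ(B_m) = 2^m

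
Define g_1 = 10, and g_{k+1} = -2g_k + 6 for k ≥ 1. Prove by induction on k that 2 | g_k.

Base case: g_1 = 10 = 2·5, so 2 | g_1.
Assume 2 | g_j, so g_j = 2t for some integer t.
Then g_{j+1} = -2g_j + 6 = -2·(2t) + 6 = 2(-2t + 3), so 2 | g_{j+1}.
This completes the inductive step, so 2 | g_k for all k ≥ 1.

2 | g_k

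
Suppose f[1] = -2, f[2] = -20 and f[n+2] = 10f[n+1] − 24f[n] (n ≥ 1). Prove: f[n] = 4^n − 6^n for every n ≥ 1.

Base cases: f[1] = -2 and 4^1 − 6^1 = -2; f[2] = -20 and 4^2 − 6^2 = -20.
Assume f[i] = 4^i − 6^i for all 1 ≤ i ≤ j, where j ≥ 2.
Then f[j+1] = 10f[j] − 24f[j−1] = 10·(4^j − 6^j) − 24·(4^{j−1} − 6^{j−1}) = (10·4 − 24)4^{j−1} − (10·6 − 24)6^{j−1} = 16·4^{j−1} − 36·6^{j−1} = 4^{j+1} − 6^{j+1}.
This completes the inductive step, so f[n] = 4^n − 6^n for all n ≥ 1.

f[n] = 4^n − 6^n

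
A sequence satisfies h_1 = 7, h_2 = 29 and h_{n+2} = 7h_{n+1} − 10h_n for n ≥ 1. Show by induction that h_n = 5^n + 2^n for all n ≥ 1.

Base cases: h_1 = 7 and 5^1 + 2^1 = 7; h_2 = 29 and 5^2 + 2^2 = 29.
Assume h_j = 5^j + 2^j for all 1 ≤ j ≤ r, where r ≥ 2.
Then h_{r+1} = 7h_r − 10h_{r−1} = 7·(5^r + 2^r) − 10·(5^{r−1} + 2^{r−1}) = (7·5 − 10)5^{r−1} + (7·2 − 10)2^{r−1} = 25·5^{r−1} + 4·2^{r−1} = 5^{r+1} + 2^{r+1}.
By strong induction, h_n = 5^n + 2^n for all n ≥ 1.

h_n = 5^n + 2^n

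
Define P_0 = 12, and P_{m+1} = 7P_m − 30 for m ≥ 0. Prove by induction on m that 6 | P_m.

Base case: P_0 = 12 = 6·2, so 6 | P_0.
Assume 6 | P_r, so P_r = 6t for some integer t.
Then P_{r+1} = 7P_r − 30 = 7·(6t) − 30 = 6(7t − 5), so 6 | P_{r+1}.
Hence 6 | P_m for every m ≥ 0, by induction.

6 | P_m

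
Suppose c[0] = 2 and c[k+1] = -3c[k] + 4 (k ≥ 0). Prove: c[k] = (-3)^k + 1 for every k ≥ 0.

Base case: c[0] = 2, and (-3)^0 + 1 = 1 + 1 = 2.
Assume c[r] = (-3)^r + 1 for some r ≥ 0.
Then c[r+1] = -3c[r] + 4 = -3·((-3)^r + 1) + 4 = -3·(-3)^r − 3 + 4 = (-3)^{r+1} + 1.
This completes the inductive step, so c[k] = (-3)^k + 1 for all k ≥ 0.

c[k] = (-3)^k + 1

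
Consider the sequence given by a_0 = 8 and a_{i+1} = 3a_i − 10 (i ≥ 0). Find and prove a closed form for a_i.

Claim: a_i = 3^{i+1} + 5.

Base case: a_0 = 8, and 3^{0+1} + 5 = 3 + 5 = 8.
Assume a_j = 3^{j+1} + 5 for some j ≥ 0.
Then a_{j+1} = 3a_j − 10 = 3·(3^{j+1} + 5) − 10 = 3^{j+2} + 15 − 10 = 3^{j+2} + 5.
This completes the inductive step, so a_i = 3^{i+1} + 5 for all i ≥ 0.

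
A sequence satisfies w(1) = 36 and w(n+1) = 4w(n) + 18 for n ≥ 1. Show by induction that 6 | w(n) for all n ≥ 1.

Base case: w(1) = 36 = 6·6, so 6 | w(1).
Assume 6 | w(j), so w(j) = 6t for some integer t.
Then w(j+1) = 4w(j) + 18 = 4·(6t) + 18 = 6(4t + 3), so 6 | w(j+1).
So the property holds for j+1, and by induction 6 | w(n) for all n ≥ 1.

6 | w(n)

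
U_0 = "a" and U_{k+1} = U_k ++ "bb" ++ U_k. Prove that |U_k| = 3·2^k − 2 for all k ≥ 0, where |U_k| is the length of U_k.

Base case: |U_0| = 1, and 3·2^0 − 2 = 1.
Assume |U_j| = 3·2^j − 2.
Then |U_{j+1}| = |U_j| + 2 + |U_j| = 2|U_j| + 2 = 2(3·2^j − 2) + 2 = 3·2^{j+1} − 4 + 2 = 3·2^{j+1} − 2.
Hence |U_k| = 3·2^k − 2 for every k ≥ 0, by induction.

|U_k| = 3·2^k − 2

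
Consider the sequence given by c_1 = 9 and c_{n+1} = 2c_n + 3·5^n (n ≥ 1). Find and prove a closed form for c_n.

Claim: c_n = 2·2^n + 5^n.

Base case: c_1 = 9, and 2·2^1 + 5^1 = 4 + 5 = 9.
Assume c_k = 2·2^k + 5^k for some k ≥ 1.
Then c_{k+1} = 2c_k + 3·5^k = 2·(2·2^k + 5^k) + 3·5^k = 2·2^{k+1} + 2·5^k + 3·5^k = 2·2^{k+1} + 5·5^k = 2·2^{k+1} + 5^{k+1}.
This completes the inductive step, so c_n = 2·2^n + 5^n for all n ≥ 1.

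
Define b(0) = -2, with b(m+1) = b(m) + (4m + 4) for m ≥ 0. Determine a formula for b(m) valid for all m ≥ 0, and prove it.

Claim: b(m) = 2m^2 + 2m − 2.

Base case: b(0) = -2, and 2·0^2 + 2·0 − 2 = -2.
Assume b(j) = 2j^2 + 2j − 2.
Then b(j+1) = b(j) + (4j + 4) = (2j^2 + 2j − 2) + (4j + 4) = 2j^2 + 6j + 2,
and 2·(j+1)^2 + 2·(j+1) − 2 = 2j^2 + 6j + 2.
This completes the inductive step, so b(m) = 2m^2 + 2m − 2 for all m ≥ 0.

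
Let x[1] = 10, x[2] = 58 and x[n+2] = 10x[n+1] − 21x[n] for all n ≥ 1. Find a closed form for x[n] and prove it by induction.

Claim: x[n] = 3^n + 7^n.

Base cases: x[1] = 10 and 3^1 + 7^1 = 10; x[2] = 58 and 3^2 + 7^2 = 58.
Assume x[j] = 3^j + 7^j for all 1 ≤ j ≤ k, where k ≥ 2.
Then x[k+1] = 10x[k] − 21x[k−1] = 10·(3^k + 7^k) − 21·(3^{k−1} + 7^{k−1}) = (10·3 − 21)3^{k−1} + (10·7 − 21)7^{k−1} = 9·3^{k−1} + 49·7^{k−1} = 3^{k+1} + 7^{k+1}.
By strong induction, x[n] = 3^n + 7^n for all n ≥ 1.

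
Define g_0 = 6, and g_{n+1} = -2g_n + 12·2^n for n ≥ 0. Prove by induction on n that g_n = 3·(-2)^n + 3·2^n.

Base case: g_0 = 6, and 3·(-2)^0 + 3·2^0 = 3 + 3 = 6.
Assume g_m = 3·(-2)^m + 3·2^m for some m ≥ 0.
Then g_{m+1} = -2g_m + 12·2^m = -2·(3·(-2)^m + 3·2^m) + 12·2^m = 3·(-2)^{m+1} − 6·2^m + 12·2^m = 3·(-2)^{m+1} + 6·2^m = 3·(-2)^{m+1} + 3·2^{m+1}.
So the formula holds for m+1, and by induction g_n = 3·(-2)^n + 3·2^n for all n ≥ 0.

g_n = 3·(-2)^n + 3·2^n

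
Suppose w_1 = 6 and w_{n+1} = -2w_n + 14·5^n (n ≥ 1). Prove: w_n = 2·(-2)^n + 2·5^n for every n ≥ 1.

Base case: w_1 = 6, and 2·(-2)^1 + 2·5^1 = -4 + 10 = 6.
Assume w_m = 2·(-2)^m + 2·5^m for some m ≥ 1.
Then w_{m+1} = -2w_m + 14·5^m = -2·(2·(-2)^m + 2·5^m) + 14·5^m = 2·(-2)^{m+1} − 4·5^m + 14·5^m = 2·(-2)^{m+1} + 10·5^m = 2·(-2)^{m+1} + 2·5^{m+1}.
This completes the inductive step, so w_n = 2·(-2)^n + 2·5^n for all n ≥ 1.

w_n = 2·(-2)^n + 2·5^n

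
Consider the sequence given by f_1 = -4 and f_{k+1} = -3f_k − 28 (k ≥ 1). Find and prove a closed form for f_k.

Claim: f_k = -(-3)^k − 7.

Base case: f_1 = -4, and -(-3)^1 − 7 = 3 − 7 = -4.
Assume f_r = -(-3)^r − 7 for some r ≥ 1.
Then f_{r+1} = -3f_r − 28 = -3·(-(-3)^r − 7) − 28 = 3·(-3)^r + 21 − 28 = -(-3)^{r+1} − 7.
So the formula holds for r+1, and by induction f_k = -(-3)^k − 7 for all k ≥ 1.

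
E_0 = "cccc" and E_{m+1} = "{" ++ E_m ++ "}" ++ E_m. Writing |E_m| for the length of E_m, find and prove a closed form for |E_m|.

Claim: |E_m| = 6·2^m − 2.

Base case: |E_0| = 4, and 6·2^0 − 2 = 4.
Assume |E_k| = 6·2^k − 2.
Then |E_{k+1}| = 1 + |E_k| + 1 + |E_k| = 2|E_k| + 2 = 2(6·2^k − 2) + 2 = 6·2^{k+1} − 4 + 2 = 6·2^{k+1} − 2.
Hence |E_m| = 6·2^m − 2 for every m ≥ 0, by induction.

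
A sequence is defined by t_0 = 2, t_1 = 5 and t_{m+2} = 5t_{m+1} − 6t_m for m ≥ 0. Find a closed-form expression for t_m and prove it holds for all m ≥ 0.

Claim: t_m = 3^m + 2^m.

Base cases: t_0 = 2 and 3^0 + 2^0 = 2; t_1 = 5 and 3^1 + 2^1 = 5.
Assume t_j = 3^j + 2^j for all 0 ≤ j ≤ k, where k ≥ 1.
Then t_{k+1} = 5t_k − 6t_{k−1} = 5·(3^k + 2^k) − 6·(3^{k−1} + 2^{k−1}) = (5·3 − 6)3^{k−1} + (5·2 − 6)2^{k−1} = 9·3^{k−1} + 4·2^{k−1} = 3^{k+1} + 2^{k+1}.
Hence t_m = 3^m + 2^m for every m ≥ 0, by strong induction.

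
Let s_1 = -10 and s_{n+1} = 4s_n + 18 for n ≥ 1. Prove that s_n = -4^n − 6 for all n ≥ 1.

Base case: s_1 = -10, and -4^1 − 6 = -4 − 6 = -10.
Assume s_j = -4^j − 6 for some j ≥ 1.
Then s_{j+1} = 4s_j + 18 = 4·(-4^j − 6) + 18 = -4^{j+1} − 24 + 18 = -4^{j+1} − 6.
By induction, s_n = -4^n − 6 for all n ≥ 1.

s_n = -4^n − 6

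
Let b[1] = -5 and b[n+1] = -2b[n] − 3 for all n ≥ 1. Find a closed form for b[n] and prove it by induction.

Claim: b[n] = 2·(-2)^n − 1.

Base case: b[1] = -5, and 2·(-2)^1 − 1 = -4 − 1 = -5.
Assume b[k] = 2·(-2)^k − 1 for some k ≥ 1.
Then b[k+1] = -2b[k] − 3 = -2·(2·(-2)^k − 1) − 3 = -4·(-2)^k + 2 − 3 = 2·(-2)^{k+1} − 1.
Hence b[n] = 2·(-2)^n − 1 for every n ≥ 1, by induction.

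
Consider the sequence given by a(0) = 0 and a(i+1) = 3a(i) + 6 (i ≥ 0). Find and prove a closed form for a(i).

Claim: a(i) = 3^{i+1} − 3.

Base case: a(0) = 0, and 3^{0+1} − 3 = 3 − 3 = 0.
Assume a(k) = 3^{k+1} − 3 for some k ≥ 0.
Then a(k+1) = 3a(k) + 6 = 3·(3^{k+1} − 3) + 6 = 3^{k+2} − 9 + 6 = 3^{k+2} − 3.
So the formula holds for k+1, and by induction a(i) = 3^{i+1} − 3 for all i ≥ 0.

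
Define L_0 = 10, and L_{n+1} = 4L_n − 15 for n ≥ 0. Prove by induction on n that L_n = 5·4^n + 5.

Base case: L_0 = 10, and 5·4^0 + 5 = 5 + 5 = 10.
Assume L_j = 5·4^j + 5 for some j ≥ 0.
Then L_{j+1} = 4L_j − 15 = 4·(5·4^j + 5) − 15 = 20·4^j + 20 − 15 = 5·4^{j+1} + 5.
Hence L_n = 5·4^n + 5 for every n ≥ 0, by induction.

L_n = 5·4^n + 5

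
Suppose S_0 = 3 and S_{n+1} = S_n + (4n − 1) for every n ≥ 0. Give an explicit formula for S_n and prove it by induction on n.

Claim: S_n = 2n^2 − 3n + 3.

Base case: S_0 = 3, and 2·0^2 − 3·0 + 3 = 3.
Assume S_r = 2r^2 − 3r + 3.
Then S_{r+1} = S_r + (4r − 1) = (2r^2 − 3r + 3) + (4r − 1) = 2r^2 + r + 2,
and 2·(r+1)^2 − 3·(r+1) + 3 = 2r^2 + r + 2.
Hence S_n = 2n^2 − 3n + 3 for every n ≥ 0, by induction.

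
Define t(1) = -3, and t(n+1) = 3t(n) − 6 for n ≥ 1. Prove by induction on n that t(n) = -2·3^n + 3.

Base case: t(1) = -3, and -2·3^1 + 3 = -6 + 3 = -3.
Assume t(j) = -2·3^j + 3 for some j ≥ 1.
Then t(j+1) = 3t(j) − 6 = 3·(-2·3^j + 3) − 6 = -6·3^j + 9 − 6 = -2·3^{j+1} + 3.
By induction, t(n) = -2·3^n + 3 for all n ≥ 1.

t(n) = -2·3^n + 3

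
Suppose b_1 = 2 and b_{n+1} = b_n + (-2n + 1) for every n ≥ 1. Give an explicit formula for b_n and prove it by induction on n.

Claim: b_n = -n^2 + 2n + 1.

Base case: b_1 = 2, and -1^2 + 2·1 + 1 = 2.
Assume b_r = -r^2 + 2r + 1.
Then b_{r+1} = b_r + (-2r + 1) = (-r^2 + 2r + 1) + (-2r + 1) = -r^2 + 2,
and -(r+1)^2 + 2·(r+1) + 1 = -r^2 + 2.
This completes the inductive step, so b_n = -n^2 + 2n + 1 for all n ≥ 1.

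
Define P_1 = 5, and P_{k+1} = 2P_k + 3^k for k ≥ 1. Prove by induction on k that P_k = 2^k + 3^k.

Base case: P_1 = 5, and 2^1 + 3^1 = 2 + 3 = 5.
Assume P_j = 2^j + 3^j for some j ≥ 1.
Then P_{j+1} = 2P_j + 3^j = 2·(2^j + 3^j) + 3^j = 2^{j+1} + 2·3^j + 3^j = 2^{j+1} + 3·3^j = 2^{j+1} + 3^{j+1}.
By induction, P_k = 2^k + 3^k for all k ≥ 1.

P_k = 2^k + 3^k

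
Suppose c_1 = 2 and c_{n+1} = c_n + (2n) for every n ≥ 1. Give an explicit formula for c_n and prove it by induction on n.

Claim: c_n = n^2 − n + 2.

Base case: c_1 = 2, and 1^2 − 1 + 2 = 2.
Assume c_r = r^2 − r + 2.
Then c_{r+1} = c_r + (2r) = (r^2 − r + 2) + (2r) = r^2 + r + 2,
and (r+1)^2 − (r+1) + 2 = r^2 + r + 2.
By induction, c_n = n^2 − n + 2 for all n ≥ 1.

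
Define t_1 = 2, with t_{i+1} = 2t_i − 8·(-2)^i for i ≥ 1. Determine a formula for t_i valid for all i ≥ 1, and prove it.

Claim: t_i = 3·2^i + 2·(-2)^i.

Base case: t_1 = 2, and 3·2^1 + 2·(-2)^1 = 6 − 4 = 2.
Assume t_m = 3·2^m + 2·(-2)^m for some m ≥ 1.
Then t_{m+1} = 2t_m − 8·(-2)^m = 2·(3·2^m + 2·(-2)^m) − 8·(-2)^m = 3·2^{m+1} + 4·(-2)^m − 8·(-2)^m = 3·2^{m+1} − 4·(-2)^m = 3·2^{m+1} + 2·(-2)^{m+1}.
Hence t_i = 3·2^i + 2·(-2)^i for every i ≥ 1, by induction.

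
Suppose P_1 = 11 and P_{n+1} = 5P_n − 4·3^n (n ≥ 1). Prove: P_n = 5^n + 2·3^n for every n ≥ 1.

Base case: P_1 = 11, and 5^1 + 2·3^1 = 5 + 6 = 11.
Assume P_j = 5^j + 2·3^j for some j ≥ 1.
Then P_{j+1} = 5P_j − 4·3^j = 5·(5^j + 2·3^j) − 4·3^j = 5^{j+1} + 10·3^j − 4·3^j = 5^{j+1} + 6·3^j = 5^{j+1} + 2·3^{j+1}.
This completes the inductive step, so P_n = 5^n + 2·3^n for all n ≥ 1.

P_n = 5^n + 2·3^n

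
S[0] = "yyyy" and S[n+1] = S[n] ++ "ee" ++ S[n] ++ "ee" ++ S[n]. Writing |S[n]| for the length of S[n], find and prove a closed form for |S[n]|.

Claim: |S[n]| = 6·3^n − 2.

Base case: |S[0]| = 4, and 6·3^0 − 2 = 4.
Assume |S[r]| = 6·3^r − 2.
Then |S[r+1]| = 3|S[r]| + 4 = 3(6·3^r − 2) + 4 = 6·3^{r+1} − 6 + 4 = 6·3^{r+1} − 2.
Hence |S[n]| = 6·3^n − 2 for every n ≥ 0, by induction.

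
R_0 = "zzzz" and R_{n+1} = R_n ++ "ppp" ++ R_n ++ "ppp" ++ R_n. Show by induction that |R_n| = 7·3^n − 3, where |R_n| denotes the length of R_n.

Base case: |R_0| = 4, and 7·3^0 − 3 = 4.
Assume |R_j| = 7·3^j − 3.
Then |R_{j+1}| = 3|R_j| + 6 = 3(7·3^j − 3) + 6 = 7·3^{j+1} − 9 + 6 = 7·3^{j+1} − 3.
This completes the inductive step, so |R_n| = 7·3^n − 3 for all n ≥ 0.

|R_n| = 7·3^n − 3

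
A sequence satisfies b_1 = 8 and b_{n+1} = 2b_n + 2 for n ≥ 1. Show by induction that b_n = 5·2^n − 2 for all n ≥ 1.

Base case: b_1 = 8, and 5·2^1 − 2 = 10 − 2 = 8.
Assume b_r = 5·2^r − 2 for some r ≥ 1.
Then b_{r+1} = 2b_r + 2 = 2·(5·2^r − 2) + 2 = 10·2^r − 4 + 2 = 5·2^{r+1} − 2.
So the formula holds for r+1, and by induction b_n = 5·2^n − 2 for all n ≥ 1.

b_n = 5·2^n − 2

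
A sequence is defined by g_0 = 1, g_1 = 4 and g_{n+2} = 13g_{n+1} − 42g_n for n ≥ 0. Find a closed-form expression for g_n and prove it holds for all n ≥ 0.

Claim: g_n = 3·6^n − 2·7^n.

Base cases: g_0 = 1 and 3·6^0 − 2·7^0 = 1; g_1 = 4 and 3·6^1 − 2·7^1 = 4.
Assume g_j = 3·6^j − 2·7^j for all 0 ≤ j ≤ r, where r ≥ 1.
Then g_{r+1} = 13g_r − 42g_{r−1} = 13·(3·6^r − 2·7^r) − 42·(3·6^{r−1} − 2·7^{r−1}) = 3·(13·6 − 42)6^{r−1} − 2·(13·7 − 42)7^{r−1} = 108·6^{r−1} − 98·7^{r−1} = 3·6^{r+1} − 2·7^{r+1}.
By strong induction, g_n = 3·6^n − 2·7^n for all n ≥ 0.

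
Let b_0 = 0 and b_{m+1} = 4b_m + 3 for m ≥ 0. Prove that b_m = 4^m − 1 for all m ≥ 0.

Base case: b_0 = 0, and 4^0 − 1 = 1 − 1 = 0.
Assume b_j = 4^j − 1 for some j ≥ 0.
Then b_{j+1} = 4b_j + 3 = 4·(4^j − 1) + 3 = 4^{j+1} − 4 + 3 = 4^{j+1} − 1.
By induction, b_m = 4^m − 1 for all m ≥ 0.

b_m = 4^m − 1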